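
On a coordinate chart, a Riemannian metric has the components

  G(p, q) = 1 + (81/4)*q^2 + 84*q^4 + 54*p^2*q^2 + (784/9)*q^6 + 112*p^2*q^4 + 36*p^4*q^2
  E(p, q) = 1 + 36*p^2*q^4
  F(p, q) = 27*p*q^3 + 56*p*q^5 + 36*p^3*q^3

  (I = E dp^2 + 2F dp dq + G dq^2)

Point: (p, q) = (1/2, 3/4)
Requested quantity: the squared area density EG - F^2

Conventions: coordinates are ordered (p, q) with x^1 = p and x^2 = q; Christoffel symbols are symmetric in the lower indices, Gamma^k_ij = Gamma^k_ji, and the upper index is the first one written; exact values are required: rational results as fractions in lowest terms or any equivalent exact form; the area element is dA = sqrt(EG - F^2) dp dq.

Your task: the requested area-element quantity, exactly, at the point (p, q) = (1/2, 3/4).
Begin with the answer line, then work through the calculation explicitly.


Answer: EG - F^2 = 9605/128

E = 985/256, F = 3645/256, G = 18481/256; EG - F^2 = 9605/128


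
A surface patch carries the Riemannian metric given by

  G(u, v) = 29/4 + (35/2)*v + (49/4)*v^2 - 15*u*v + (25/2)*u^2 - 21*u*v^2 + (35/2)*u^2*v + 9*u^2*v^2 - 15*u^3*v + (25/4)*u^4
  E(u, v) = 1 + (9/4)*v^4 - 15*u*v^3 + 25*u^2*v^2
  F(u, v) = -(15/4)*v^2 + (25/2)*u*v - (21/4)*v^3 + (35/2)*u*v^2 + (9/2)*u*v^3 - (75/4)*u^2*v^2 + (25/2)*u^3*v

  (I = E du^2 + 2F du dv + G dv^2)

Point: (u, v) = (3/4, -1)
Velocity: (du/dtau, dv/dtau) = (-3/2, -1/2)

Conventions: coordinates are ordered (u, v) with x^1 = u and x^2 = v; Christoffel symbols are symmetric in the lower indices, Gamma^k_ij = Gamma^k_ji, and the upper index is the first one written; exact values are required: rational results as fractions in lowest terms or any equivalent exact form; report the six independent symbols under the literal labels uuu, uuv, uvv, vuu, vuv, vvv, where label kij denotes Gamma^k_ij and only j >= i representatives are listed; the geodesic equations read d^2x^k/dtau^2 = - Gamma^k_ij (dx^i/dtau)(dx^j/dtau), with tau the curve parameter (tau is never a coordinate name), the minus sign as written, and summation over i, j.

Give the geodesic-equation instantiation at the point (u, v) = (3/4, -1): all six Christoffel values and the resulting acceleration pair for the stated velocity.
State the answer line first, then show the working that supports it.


Answer: Gamma_uuu = 26880/36473, Gamma_uuv = -36288/36473, Gamma_uvv = -6720/36473, Gamma_vuu = -13600/36473, Gamma_vuv = 18360/36473, Gamma_vvv = 3400/36473; accelerations (d^2u/dtau^2, d^2v/dtau^2) = (-4368/36473, 2210/36473)

E = 457/16, F = -1785/128, G = 8249/1024 at the point
E_u = 105/2, E_v = -567/8, F_u = -1559/32, F_v = 1455/128, G_u = 2295/64, G_v = 425/64
EG - F^2 = 36473/1024;  g^inv = (1024/36473) * [[8249/1024, 1785/128], [1785/128, 457/16]]
first-kind symbols [ij,l] = (1/2)(d_i g_jl + d_j g_il - d_l g_ij): [uu,u] = E_u/2 = 105/4, [uu,v] = F_u - E_v/2 = -425/32, [uv,u] = E_v/2 = -567/16, [uv,v] = G_u/2 = 2295/128, [vv,u] = F_v - G_u/2 = -105/16, [vv,v] = G_v/2 = 425/128
Gamma^u_ij = (G*[ij,u] - F*[ij,v])/(EG - F^2), Gamma^v_ij = (E*[ij,v] - F*[ij,u])/(EG - F^2)
Gamma_uuu = 26880/36473, Gamma_uuv = -36288/36473, Gamma_uvv = -6720/36473, Gamma_vuu = -13600/36473, Gamma_vuv = 18360/36473, Gamma_vvv = 3400/36473
d^2u/dtau^2 = -(Gamma_uuu*(-3/2)^2 + 2*Gamma_uuv*(-3/2)*(-1/2) + Gamma_uvv*(-1/2)^2) = -4368/36473
d^2v/dtau^2 = -(Gamma_vuu*(-3/2)^2 + 2*Gamma_vuv*(-3/2)*(-1/2) + Gamma_vvv*(-1/2)^2) = 2210/36473


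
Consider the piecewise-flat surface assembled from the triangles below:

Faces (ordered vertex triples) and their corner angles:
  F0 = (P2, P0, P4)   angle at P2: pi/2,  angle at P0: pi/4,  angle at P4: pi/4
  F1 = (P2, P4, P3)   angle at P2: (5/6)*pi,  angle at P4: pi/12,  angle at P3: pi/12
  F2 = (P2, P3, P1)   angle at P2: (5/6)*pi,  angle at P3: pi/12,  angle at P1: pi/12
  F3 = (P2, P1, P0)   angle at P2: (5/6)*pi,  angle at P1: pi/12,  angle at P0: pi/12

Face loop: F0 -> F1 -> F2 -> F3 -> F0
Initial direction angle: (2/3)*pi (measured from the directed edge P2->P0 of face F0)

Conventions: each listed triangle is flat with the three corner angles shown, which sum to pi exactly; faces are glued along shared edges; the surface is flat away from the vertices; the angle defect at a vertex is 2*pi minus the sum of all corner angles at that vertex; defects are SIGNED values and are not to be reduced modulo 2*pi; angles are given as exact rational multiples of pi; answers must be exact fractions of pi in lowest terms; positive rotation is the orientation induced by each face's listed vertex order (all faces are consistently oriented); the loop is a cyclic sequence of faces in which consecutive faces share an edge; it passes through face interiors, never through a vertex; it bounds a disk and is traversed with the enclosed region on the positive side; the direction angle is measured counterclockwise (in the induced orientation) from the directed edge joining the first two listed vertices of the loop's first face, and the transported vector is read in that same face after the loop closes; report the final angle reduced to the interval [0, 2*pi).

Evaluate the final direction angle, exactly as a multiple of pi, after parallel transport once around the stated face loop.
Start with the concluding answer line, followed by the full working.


Answer: final direction angle = (5/3)*pi

enclosed vertex P2: corner angles sum to 3*pi, defect = 2*pi - 3*pi = -pi
transport around the loop rotates by the sum of enclosed defects; add to the initial angle mod 2*pi
final angle = (2/3)*pi - pi = (5/3)*pi (mod 2*pi)


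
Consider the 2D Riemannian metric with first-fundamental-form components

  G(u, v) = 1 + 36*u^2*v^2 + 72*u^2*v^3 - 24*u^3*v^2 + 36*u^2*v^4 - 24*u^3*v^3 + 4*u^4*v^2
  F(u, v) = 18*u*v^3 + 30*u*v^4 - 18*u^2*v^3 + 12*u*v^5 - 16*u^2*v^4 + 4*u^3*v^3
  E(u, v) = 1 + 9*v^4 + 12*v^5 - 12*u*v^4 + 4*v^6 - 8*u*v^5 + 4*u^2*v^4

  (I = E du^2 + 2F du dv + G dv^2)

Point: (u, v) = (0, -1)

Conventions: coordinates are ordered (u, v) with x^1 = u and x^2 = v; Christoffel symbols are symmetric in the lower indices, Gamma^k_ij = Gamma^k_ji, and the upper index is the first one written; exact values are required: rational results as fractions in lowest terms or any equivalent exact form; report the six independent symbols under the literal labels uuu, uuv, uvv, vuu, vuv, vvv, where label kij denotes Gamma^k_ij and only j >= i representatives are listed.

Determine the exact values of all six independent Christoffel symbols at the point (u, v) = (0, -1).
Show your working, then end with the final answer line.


E = 2, F = 0, G = 1 at the point
E_u = -4, E_v = 0, F_u = 0, F_v = 0, G_u = 0, G_v = 0
EG - F^2 = 2;  g^inv = (1/2) * [[1, 0], [0, 2]]
first-kind symbols [ij,l] = (1/2)(d_i g_jl + d_j g_il - d_l g_ij): [uu,u] = E_u/2 = -2, [uu,v] = F_u - E_v/2 = 0, [uv,u] = E_v/2 = 0, [uv,v] = G_u/2 = 0, [vv,u] = F_v - G_u/2 = 0, [vv,v] = G_v/2 = 0
Gamma^u_ij = (G*[ij,u] - F*[ij,v])/(EG - F^2), Gamma^v_ij = (E*[ij,v] - F*[ij,u])/(EG - F^2)

Answer: Gamma_uuu = -1, Gamma_uuv = 0, Gamma_uvv = 0, Gamma_vuu = 0, Gamma_vuv = 0, Gamma_vvv = 0


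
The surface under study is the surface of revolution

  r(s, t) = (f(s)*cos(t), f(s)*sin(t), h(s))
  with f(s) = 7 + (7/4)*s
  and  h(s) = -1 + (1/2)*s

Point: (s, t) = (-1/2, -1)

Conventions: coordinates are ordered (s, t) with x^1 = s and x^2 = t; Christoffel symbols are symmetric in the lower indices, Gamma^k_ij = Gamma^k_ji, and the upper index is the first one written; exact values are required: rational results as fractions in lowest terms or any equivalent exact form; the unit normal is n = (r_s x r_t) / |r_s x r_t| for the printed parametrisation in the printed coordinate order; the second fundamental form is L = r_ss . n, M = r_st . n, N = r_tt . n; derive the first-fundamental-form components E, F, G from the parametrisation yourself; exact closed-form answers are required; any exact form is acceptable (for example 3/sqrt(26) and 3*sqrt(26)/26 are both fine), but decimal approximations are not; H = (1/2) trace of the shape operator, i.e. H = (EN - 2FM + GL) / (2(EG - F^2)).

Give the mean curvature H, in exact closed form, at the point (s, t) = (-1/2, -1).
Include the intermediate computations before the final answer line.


f = 49/8, f' = 7/4, f'' = 0, h' = 1/2, h'' = 0
E = 53/16, F = 0, G = 2401/64; answer radicand W^2 = 53/16
unnormalised second-form numerators: l = 0, m = 0, n = 49/16; L = l/sqrt(53/16), and similarly M = m/sqrt(W^2), N = n/sqrt(W^2)
H = (E*n - 2*F*m + G*l) / (2*(EG - F^2)*sqrt(W^2)); E*n - 2*F*m + G*l = 2597/256, EG - F^2 = 127253/1024, so H = (2/49)/sqrt(53/16)

Answer: H = 8*sqrt(53)/2597


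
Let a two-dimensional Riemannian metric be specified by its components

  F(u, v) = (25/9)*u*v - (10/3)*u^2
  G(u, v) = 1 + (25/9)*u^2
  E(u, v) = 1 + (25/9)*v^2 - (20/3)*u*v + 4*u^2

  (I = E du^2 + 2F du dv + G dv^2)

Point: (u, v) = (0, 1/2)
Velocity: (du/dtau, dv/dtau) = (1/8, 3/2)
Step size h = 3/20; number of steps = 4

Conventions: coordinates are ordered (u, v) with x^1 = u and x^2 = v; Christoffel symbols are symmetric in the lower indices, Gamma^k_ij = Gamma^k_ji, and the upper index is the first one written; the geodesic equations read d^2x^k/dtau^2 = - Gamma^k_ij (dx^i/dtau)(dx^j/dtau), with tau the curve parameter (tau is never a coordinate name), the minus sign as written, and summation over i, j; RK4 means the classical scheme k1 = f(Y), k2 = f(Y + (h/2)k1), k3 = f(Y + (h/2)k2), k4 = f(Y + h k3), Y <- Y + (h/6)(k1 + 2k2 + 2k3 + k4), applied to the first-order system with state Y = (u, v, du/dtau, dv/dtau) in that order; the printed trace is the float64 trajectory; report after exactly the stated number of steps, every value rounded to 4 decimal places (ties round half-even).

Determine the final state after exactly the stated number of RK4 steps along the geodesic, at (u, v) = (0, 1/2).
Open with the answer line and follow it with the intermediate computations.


Answer: u = 0.0406, v = 1.3994, du/dtau = 0.0336, dv/dtau = 1.4980

f(Y) = (du/dtau, dv/dtau, -Gamma^u_ij Y'^i Y'^j, -Gamma^v_ij Y'^i Y'^j) with the Gammas evaluated at the stage position; h = 0.150000; intermediate values shown to 6 dp
step 0: u = 0.0000, v = 0.5000, du/dtau = 0.1250, dv/dtau = 1.5000
step 1:
  k1: at (u, v) = (0.000000, 0.500000), (du/dtau, dv/dtau) = (0.125000, 1.500000); Gamma_uuu = -0.983607, Gamma_uuv = 0.819672, Gamma_uvv = 0.000000, Gamma_vuu = 0.000000, Gamma_vuv = 0.000000, Gamma_vvv = 0.000000; k1 = (0.125000, 1.500000, -0.292008, 0.000000)
  k2: at (u, v) = (0.009375, 0.612500), (du/dtau, dv/dtau) = (0.103099, 1.500000); Gamma_uuu = -0.999876, Gamma_uuv = 0.833230, Gamma_uvv = 0.000000, Gamma_vuu = -0.015591, Gamma_vuv = 0.012992, Gamma_vvv = 0.000000; k2 = (0.103099, 1.500000, -0.247088, -0.003853)
  k3: at (u, v) = (0.007732, 0.612500), (du/dtau, dv/dtau) = (0.106468, 1.499711); Gamma_uuu = -0.999903, Gamma_uuv = 0.833253, Gamma_uvv = 0.000000, Gamma_vuu = -0.012817, Gamma_vuv = 0.010681, Gamma_vvv = 0.000000; k3 = (0.106468, 1.499711, -0.254759, -0.003266)
  k4: at (u, v) = (0.015970, 0.724957), (du/dtau, dv/dtau) = (0.086786, 1.499510); Gamma_uuu = -0.986665, Gamma_uuv = 0.822221, Gamma_uvv = 0.000000, Gamma_vuu = -0.022326, Gamma_vuv = 0.018605, Gamma_vvv = 0.000000; k4 = (0.086786, 1.499510, -0.206571, -0.004674)
  Y <- Y + (h/6)(k1 + 2k2 + 2k3 + k4): u = 0.0158, v = 0.7250, du/dtau = 0.0874, dv/dtau = 1.4995
step 2:
  k1: at (u, v) = (0.015773, 0.724973), (du/dtau, dv/dtau) = (0.087443, 1.499527); Gamma_uuu = -0.986615, Gamma_uuv = 0.822179, Gamma_uvv = 0.000000, Gamma_vuu = -0.022041, Gamma_vuv = 0.018367, Gamma_vvv = 0.000000; k1 = (0.087443, 1.499527, -0.208070, -0.004648)
  k2: at (u, v) = (0.022331, 0.837438), (du/dtau, dv/dtau) = (0.071838, 1.499179); Gamma_uuu = -0.955910, Gamma_uuv = 0.796591, Gamma_uvv = 0.000000, Gamma_vuu = -0.026333, Gamma_vuv = 0.021944, Gamma_vvv = 0.000000; k2 = (0.071838, 1.499179, -0.166649, -0.004591)
  k3: at (u, v) = (0.021161, 0.837412), (du/dtau, dv/dtau) = (0.074944, 1.499183); Gamma_uuu = -0.955483, Gamma_uuv = 0.796236, Gamma_uvv = 0.000000, Gamma_vuu = -0.024900, Gamma_vuv = 0.020750, Gamma_vvv = 0.000000; k3 = (0.074944, 1.499183, -0.173556, -0.004523)
  k4: at (u, v) = (0.027015, 0.949851), (du/dtau, dv/dtau) = (0.061410, 1.498849); Gamma_uuu = -0.915592, Gamma_uuv = 0.762993, Gamma_uvv = 0.000000, Gamma_vuu = -0.026960, Gamma_vuv = 0.022467, Gamma_vvv = 0.000000; k4 = (0.061410, 1.498849, -0.137005, -0.004034)
  Y <- Y + (h/6)(k1 + 2k2 + 2k3 + k4): u = 0.0268, v = 0.9499, du/dtau = 0.0618, dv/dtau = 1.4989
step 3:
  k1: at (u, v) = (0.026833, 0.949851), (du/dtau, dv/dtau) = (0.061806, 1.498854); Gamma_uuu = -0.915512, Gamma_uuv = 0.762927, Gamma_uvv = 0.000000, Gamma_vuu = -0.026771, Gamma_vuv = 0.022309, Gamma_vvv = 0.000000; k1 = (0.061806, 1.498854, -0.137855, -0.004031)
  k2: at (u, v) = (0.031469, 1.062265), (du/dtau, dv/dtau) = (0.051467, 1.498552); Gamma_uuu = -0.871549, Gamma_uuv = 0.726291, Gamma_uvv = 0.000000, Gamma_vuu = -0.026771, Gamma_vuv = 0.022309, Gamma_vvv = 0.000000; k2 = (0.051467, 1.498552, -0.109723, -0.003370)
  k3: at (u, v) = (0.030693, 1.062242), (du/dtau, dv/dtau) = (0.053577, 1.498602); Gamma_uuu = -0.871202, Gamma_uuv = 0.726001, Gamma_uvv = 0.000000, Gamma_vuu = -0.026078, Gamma_vuv = 0.021731, Gamma_vvv = 0.000000; k3 = (0.053577, 1.498602, -0.114081, -0.003415)
  k4: at (u, v) = (0.034870, 1.174641), (du/dtau, dv/dtau) = (0.044694, 1.498342); Gamma_uuu = -0.826635, Gamma_uuv = 0.688863, Gamma_uvv = 0.000000, Gamma_vuu = -0.025446, Gamma_vuv = 0.021205, Gamma_vvv = 0.000000; k4 = (0.044694, 1.498342, -0.090611, -0.002789)
  Y <- Y + (h/6)(k1 + 2k2 + 2k3 + k4): u = 0.0347, v = 1.1746, du/dtau = 0.0449, dv/dtau = 1.4983
step 4:
  k1: at (u, v) = (0.034748, 1.174638), (du/dtau, dv/dtau) = (0.044904, 1.498345); Gamma_uuu = -0.826581, Gamma_uuv = 0.688817, Gamma_uvv = 0.000000, Gamma_vuu = -0.025352, Gamma_vuv = 0.021127, Gamma_vvv = 0.000000; k1 = (0.044904, 1.498345, -0.091023, -0.002792)
  k2: at (u, v) = (0.038116, 1.287014), (du/dtau, dv/dtau) = (0.038077, 1.498135); Gamma_uuu = -0.783050, Gamma_uuv = 0.652541, Gamma_uvv = 0.000000, Gamma_vuu = -0.024045, Gamma_vuv = 0.020038, Gamma_vvv = 0.000000; k2 = (0.038077, 1.498135, -0.073313, -0.002251)
  k3: at (u, v) = (0.037604, 1.286999), (du/dtau, dv/dtau) = (0.039406, 1.498176); Gamma_uuu = -0.782831, Gamma_uuv = 0.652360, Gamma_uvv = 0.000000, Gamma_vuu = -0.023704, Gamma_vuv = 0.019753, Gamma_vvv = 0.000000; k3 = (0.039406, 1.498176, -0.075811, -0.002296)
  k4: at (u, v) = (0.040659, 1.399365), (du/dtau, dv/dtau) = (0.033533, 1.498000); Gamma_uuu = -0.741495, Gamma_uuv = 0.617913, Gamma_uvv = 0.000000, Gamma_vuu = -0.022323, Gamma_vuv = 0.018602, Gamma_vvv = 0.000000; k4 = (0.033533, 1.498000, -0.061244, -0.001844)
  Y <- Y + (h/6)(k1 + 2k2 + 2k3 + k4): u = 0.0406, v = 1.3994, du/dtau = 0.0336, dv/dtau = 1.4980


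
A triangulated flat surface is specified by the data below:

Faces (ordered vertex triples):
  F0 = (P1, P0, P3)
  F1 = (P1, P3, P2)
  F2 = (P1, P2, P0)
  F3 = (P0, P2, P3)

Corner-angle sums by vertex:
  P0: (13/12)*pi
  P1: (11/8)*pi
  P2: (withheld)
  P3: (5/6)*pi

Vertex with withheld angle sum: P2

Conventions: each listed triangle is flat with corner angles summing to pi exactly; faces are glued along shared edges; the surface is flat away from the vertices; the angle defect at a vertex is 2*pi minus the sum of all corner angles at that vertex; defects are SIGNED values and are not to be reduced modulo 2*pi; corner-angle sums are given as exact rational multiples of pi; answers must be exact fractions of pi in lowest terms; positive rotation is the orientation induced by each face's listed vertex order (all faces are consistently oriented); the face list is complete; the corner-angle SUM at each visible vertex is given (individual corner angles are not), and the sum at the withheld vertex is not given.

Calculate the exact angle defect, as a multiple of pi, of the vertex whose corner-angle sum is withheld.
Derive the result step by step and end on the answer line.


V = 4, E = 6, F = 4; chi = V - E + F = 2
Gauss-Bonnet: total defect = 2*pi*chi = 4*pi; visible defects sum to (65/24)*pi

Answer: defect(P2) = (31/24)*pi


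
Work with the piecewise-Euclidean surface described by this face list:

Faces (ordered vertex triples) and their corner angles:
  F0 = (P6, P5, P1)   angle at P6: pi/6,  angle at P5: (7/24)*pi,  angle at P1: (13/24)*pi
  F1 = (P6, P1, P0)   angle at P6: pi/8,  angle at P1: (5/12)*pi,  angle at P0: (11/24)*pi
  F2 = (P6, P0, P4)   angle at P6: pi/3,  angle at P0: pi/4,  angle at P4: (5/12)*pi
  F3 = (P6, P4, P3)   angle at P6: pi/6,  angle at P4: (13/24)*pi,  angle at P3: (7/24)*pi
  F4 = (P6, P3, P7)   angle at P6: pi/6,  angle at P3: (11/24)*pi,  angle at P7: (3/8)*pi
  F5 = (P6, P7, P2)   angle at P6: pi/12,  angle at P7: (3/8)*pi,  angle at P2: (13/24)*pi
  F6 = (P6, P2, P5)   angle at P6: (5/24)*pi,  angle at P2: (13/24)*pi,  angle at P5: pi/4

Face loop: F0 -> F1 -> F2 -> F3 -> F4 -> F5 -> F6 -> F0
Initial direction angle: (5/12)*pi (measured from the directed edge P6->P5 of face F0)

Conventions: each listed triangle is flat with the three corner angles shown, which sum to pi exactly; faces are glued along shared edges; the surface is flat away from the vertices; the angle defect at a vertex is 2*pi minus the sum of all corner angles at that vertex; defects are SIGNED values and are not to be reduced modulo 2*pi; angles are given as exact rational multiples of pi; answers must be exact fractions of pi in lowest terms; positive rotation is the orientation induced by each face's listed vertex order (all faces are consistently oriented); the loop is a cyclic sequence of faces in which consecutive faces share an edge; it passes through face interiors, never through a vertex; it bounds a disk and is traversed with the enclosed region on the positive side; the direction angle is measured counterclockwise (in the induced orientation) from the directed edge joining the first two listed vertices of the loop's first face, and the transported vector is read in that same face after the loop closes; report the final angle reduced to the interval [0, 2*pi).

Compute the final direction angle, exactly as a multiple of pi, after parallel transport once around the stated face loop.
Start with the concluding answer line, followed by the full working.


Answer: final direction angle = (7/6)*pi

enclosed vertex P6: corner angles sum to (5/4)*pi, defect = 2*pi - (5/4)*pi = (3/4)*pi
transport around the loop rotates by the sum of enclosed defects; add to the initial angle mod 2*pi
final angle = (5/12)*pi + (3/4)*pi = (7/6)*pi (mod 2*pi)


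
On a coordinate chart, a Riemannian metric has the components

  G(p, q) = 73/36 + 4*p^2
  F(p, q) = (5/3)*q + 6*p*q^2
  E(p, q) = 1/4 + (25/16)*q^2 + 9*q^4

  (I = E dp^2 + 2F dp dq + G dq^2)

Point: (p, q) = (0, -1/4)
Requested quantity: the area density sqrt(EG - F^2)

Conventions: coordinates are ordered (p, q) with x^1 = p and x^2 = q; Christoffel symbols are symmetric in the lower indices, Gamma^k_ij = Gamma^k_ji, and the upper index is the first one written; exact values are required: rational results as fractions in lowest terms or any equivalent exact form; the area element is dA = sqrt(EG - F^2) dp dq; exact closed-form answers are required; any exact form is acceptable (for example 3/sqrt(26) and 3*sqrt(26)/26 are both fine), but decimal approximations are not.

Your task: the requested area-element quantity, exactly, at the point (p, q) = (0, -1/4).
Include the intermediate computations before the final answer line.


E = 49/128, F = -5/12, G = 73/36; EG - F^2 = 2777/4608

Answer: sqrt(EG - F^2) = sqrt(5554)/96


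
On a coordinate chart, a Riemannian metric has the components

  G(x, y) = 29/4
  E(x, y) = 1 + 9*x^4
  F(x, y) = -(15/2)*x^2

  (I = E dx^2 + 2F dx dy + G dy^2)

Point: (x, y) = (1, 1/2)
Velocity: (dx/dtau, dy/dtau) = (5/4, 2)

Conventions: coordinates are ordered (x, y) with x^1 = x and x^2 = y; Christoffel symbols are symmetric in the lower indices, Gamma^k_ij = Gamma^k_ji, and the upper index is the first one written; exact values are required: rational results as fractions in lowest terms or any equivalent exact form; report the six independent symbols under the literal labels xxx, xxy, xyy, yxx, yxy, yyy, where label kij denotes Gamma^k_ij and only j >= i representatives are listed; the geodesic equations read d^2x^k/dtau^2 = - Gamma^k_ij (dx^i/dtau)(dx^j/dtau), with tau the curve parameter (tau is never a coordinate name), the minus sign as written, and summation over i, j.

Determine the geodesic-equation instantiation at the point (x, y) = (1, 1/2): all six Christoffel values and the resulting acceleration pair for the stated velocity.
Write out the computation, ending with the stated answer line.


E = 10, F = -15/2, G = 29/4 at the point
E_x = 36, E_y = 0, F_x = -15, F_y = 0, G_x = 0, G_y = 0
EG - F^2 = 65/4;  g^inv = (4/65) * [[29/4, 15/2], [15/2, 10]]
first-kind symbols [ij,l] = (1/2)(d_i g_jl + d_j g_il - d_l g_ij): [xx,x] = E_x/2 = 18, [xx,y] = F_x - E_y/2 = -15, [xy,x] = E_y/2 = 0, [xy,y] = G_x/2 = 0, [yy,x] = F_y - G_x/2 = 0, [yy,y] = G_y/2 = 0
Gamma^x_ij = (G*[ij,x] - F*[ij,y])/(EG - F^2), Gamma^y_ij = (E*[ij,y] - F*[ij,x])/(EG - F^2)
Gamma_xxx = 72/65, Gamma_xxy = 0, Gamma_xyy = 0, Gamma_yxx = -12/13, Gamma_yxy = 0, Gamma_yyy = 0
d^2x/dtau^2 = -(Gamma_xxx*(5/4)^2 + 2*Gamma_xxy*(5/4)*(2) + Gamma_xyy*(2)^2) = -45/26
d^2y/dtau^2 = -(Gamma_yxx*(5/4)^2 + 2*Gamma_yxy*(5/4)*(2) + Gamma_yyy*(2)^2) = 75/52

Answer: Gamma_xxx = 72/65, Gamma_xxy = 0, Gamma_xyy = 0, Gamma_yxx = -12/13, Gamma_yxy = 0, Gamma_yyy = 0; accelerations (d^2x/dtau^2, d^2y/dtau^2) = (-45/26, 75/52)


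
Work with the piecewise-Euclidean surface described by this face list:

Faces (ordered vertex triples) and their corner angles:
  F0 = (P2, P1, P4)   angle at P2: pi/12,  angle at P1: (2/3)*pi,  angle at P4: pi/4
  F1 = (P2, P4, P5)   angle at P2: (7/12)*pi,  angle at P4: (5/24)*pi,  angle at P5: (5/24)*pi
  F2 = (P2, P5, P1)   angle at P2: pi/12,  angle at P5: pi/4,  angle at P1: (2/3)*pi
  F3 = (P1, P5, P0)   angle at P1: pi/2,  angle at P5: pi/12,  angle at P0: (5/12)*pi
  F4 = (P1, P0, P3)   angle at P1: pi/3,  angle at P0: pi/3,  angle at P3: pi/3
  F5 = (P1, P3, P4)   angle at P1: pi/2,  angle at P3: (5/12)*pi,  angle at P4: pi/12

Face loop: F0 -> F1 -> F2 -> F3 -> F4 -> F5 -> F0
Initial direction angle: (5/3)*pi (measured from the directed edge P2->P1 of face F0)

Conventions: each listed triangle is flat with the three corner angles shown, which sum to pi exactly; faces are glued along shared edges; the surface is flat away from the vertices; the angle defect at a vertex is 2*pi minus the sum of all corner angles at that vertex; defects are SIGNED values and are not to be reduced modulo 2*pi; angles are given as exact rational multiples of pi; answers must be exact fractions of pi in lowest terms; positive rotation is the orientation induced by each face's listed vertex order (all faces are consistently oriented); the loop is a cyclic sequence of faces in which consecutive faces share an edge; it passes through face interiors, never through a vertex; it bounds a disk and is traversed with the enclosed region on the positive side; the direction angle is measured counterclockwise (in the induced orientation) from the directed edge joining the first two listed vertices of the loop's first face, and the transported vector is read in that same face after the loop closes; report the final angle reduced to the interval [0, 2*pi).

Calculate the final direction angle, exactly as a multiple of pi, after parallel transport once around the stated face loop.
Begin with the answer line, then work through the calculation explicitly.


Answer: final direction angle = pi/4

enclosed vertex P1: corner angles sum to (8/3)*pi, defect = 2*pi - (8/3)*pi = (-2/3)*pi
enclosed vertex P2: corner angles sum to (3/4)*pi, defect = 2*pi - (3/4)*pi = (5/4)*pi
by Gauss-Bonnet the loop rotates the vector by the enclosed defect sum (positive orientation, mod 2*pi)
final angle = (5/3)*pi + (7/12)*pi = pi/4 (mod 2*pi)


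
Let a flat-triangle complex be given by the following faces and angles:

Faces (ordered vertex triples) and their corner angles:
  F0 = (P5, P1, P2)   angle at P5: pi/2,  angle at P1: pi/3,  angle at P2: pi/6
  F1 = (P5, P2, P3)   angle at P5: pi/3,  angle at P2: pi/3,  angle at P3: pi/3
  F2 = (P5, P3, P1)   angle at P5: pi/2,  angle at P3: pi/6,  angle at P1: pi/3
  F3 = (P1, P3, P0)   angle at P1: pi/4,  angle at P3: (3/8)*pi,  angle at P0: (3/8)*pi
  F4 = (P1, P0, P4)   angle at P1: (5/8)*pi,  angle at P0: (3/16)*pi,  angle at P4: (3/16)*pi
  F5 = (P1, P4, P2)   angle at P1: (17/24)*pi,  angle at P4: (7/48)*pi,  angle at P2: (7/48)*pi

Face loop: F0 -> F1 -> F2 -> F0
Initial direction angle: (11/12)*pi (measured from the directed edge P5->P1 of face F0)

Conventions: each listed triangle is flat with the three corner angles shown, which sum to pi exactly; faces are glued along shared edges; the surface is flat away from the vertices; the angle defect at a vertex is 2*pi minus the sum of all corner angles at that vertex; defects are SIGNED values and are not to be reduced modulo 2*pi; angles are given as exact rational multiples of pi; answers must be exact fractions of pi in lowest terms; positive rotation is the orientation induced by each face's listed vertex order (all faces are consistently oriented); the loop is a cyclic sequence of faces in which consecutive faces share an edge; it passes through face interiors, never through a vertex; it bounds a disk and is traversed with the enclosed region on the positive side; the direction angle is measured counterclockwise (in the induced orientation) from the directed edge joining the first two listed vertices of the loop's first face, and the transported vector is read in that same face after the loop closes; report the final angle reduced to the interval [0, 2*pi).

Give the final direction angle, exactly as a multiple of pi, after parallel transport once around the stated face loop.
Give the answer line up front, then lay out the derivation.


Answer: final direction angle = (19/12)*pi

enclosed vertex P5: corner angles sum to (4/3)*pi, defect = 2*pi - (4/3)*pi = (2/3)*pi
summing the enclosed defects onto the initial angle, mod 2*pi in the induced orientation:
final angle = (11/12)*pi + (2/3)*pi = (19/12)*pi (mod 2*pi)


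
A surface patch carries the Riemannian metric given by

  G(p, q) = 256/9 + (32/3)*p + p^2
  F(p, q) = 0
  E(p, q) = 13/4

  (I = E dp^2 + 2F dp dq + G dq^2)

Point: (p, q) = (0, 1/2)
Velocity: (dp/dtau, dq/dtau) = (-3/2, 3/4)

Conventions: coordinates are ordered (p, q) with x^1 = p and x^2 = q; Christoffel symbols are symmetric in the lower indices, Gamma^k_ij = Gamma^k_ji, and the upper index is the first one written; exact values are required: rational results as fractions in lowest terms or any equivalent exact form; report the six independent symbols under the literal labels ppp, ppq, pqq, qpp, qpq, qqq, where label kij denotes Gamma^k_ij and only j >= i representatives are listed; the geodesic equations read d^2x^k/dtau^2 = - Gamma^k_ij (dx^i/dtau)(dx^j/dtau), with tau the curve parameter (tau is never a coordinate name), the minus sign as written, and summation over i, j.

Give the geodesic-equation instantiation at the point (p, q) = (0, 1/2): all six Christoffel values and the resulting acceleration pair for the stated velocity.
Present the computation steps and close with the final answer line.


E = 13/4, F = 0, G = 256/9 at the point
E_p = 0, E_q = 0, F_p = 0, F_q = 0, G_p = 32/3, G_q = 0
EG - F^2 = 832/9;  g^inv = (9/832) * [[256/9, 0], [0, 13/4]]
first-kind symbols [ij,l] = (1/2)(d_i g_jl + d_j g_il - d_l g_ij): [pp,p] = E_p/2 = 0, [pp,q] = F_p - E_q/2 = 0, [pq,p] = E_q/2 = 0, [pq,q] = G_p/2 = 16/3, [qq,p] = F_q - G_p/2 = -16/3, [qq,q] = G_q/2 = 0
Gamma^p_ij = (G*[ij,p] - F*[ij,q])/(EG - F^2), Gamma^q_ij = (E*[ij,q] - F*[ij,p])/(EG - F^2)
Gamma_ppp = 0, Gamma_ppq = 0, Gamma_pqq = -64/39, Gamma_qpp = 0, Gamma_qpq = 3/16, Gamma_qqq = 0
d^2p/dtau^2 = -(Gamma_ppp*(-3/2)^2 + 2*Gamma_ppq*(-3/2)*(3/4) + Gamma_pqq*(3/4)^2) = 12/13
d^2q/dtau^2 = -(Gamma_qpp*(-3/2)^2 + 2*Gamma_qpq*(-3/2)*(3/4) + Gamma_qqq*(3/4)^2) = 27/64

Answer: Gamma_ppp = 0, Gamma_ppq = 0, Gamma_pqq = -64/39, Gamma_qpp = 0, Gamma_qpq = 3/16, Gamma_qqq = 0; accelerations (d^2p/dtau^2, d^2q/dtau^2) = (12/13, 27/64)


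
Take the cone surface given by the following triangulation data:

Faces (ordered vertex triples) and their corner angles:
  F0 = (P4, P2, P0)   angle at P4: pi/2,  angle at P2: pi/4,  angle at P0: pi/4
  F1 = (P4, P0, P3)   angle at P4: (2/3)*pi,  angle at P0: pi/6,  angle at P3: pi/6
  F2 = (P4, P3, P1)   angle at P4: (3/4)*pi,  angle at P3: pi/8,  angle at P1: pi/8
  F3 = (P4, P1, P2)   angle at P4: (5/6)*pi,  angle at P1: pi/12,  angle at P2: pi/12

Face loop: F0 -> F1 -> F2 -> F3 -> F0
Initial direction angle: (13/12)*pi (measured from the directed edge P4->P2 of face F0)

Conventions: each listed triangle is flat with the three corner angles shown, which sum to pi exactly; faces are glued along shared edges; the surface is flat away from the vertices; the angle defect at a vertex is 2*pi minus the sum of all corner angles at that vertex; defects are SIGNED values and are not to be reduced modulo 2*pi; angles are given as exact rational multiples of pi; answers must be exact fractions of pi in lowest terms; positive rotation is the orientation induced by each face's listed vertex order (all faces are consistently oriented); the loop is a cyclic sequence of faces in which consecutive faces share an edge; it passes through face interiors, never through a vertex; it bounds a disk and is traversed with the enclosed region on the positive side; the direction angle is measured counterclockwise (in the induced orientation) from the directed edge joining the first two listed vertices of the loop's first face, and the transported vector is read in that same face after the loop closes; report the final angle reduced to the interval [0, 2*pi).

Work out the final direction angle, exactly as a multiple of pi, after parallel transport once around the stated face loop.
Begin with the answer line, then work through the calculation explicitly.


Answer: final direction angle = pi/3

enclosed vertex P4: corner angles sum to (11/4)*pi, defect = 2*pi - (11/4)*pi = (-3/4)*pi
adding the enclosed defects to the starting angle (mod 2*pi, induced orientation) gives the holonomy
final angle = (13/12)*pi - (3/4)*pi = pi/3 (mod 2*pi)


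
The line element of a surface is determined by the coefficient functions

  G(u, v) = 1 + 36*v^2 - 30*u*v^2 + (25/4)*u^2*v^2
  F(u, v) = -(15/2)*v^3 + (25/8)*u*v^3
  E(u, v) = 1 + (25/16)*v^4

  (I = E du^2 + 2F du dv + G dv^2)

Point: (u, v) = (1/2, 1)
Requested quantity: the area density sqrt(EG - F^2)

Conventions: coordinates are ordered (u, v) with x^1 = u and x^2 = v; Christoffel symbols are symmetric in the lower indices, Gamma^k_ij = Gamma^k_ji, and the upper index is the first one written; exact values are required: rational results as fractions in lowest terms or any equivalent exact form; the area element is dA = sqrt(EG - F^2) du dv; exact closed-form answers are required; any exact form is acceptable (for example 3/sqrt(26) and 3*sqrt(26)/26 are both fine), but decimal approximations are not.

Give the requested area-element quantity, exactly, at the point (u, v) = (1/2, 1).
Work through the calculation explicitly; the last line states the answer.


E = 41/16, F = -95/16, G = 377/16; EG - F^2 = 201/8

Answer: sqrt(EG - F^2) = sqrt(402)/4


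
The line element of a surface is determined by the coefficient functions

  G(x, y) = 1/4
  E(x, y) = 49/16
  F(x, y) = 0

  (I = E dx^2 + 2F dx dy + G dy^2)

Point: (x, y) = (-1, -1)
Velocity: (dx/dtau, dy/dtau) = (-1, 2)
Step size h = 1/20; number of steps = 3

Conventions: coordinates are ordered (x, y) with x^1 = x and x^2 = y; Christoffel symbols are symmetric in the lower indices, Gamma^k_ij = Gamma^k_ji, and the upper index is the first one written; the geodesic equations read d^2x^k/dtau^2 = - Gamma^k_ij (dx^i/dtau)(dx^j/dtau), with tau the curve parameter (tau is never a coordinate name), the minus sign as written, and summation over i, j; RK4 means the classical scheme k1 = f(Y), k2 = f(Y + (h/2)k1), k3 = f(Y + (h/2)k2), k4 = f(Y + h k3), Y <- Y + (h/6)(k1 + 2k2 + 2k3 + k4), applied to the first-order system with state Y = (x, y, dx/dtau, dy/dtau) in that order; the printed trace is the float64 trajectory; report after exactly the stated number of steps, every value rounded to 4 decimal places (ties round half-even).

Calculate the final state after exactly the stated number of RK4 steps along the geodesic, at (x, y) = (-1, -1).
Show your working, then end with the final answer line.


f(Y) = (dx/dtau, dy/dtau, -Gamma^x_ij Y'^i Y'^j, -Gamma^y_ij Y'^i Y'^j) with the Gammas evaluated at the stage position; h = 0.050000; intermediate values shown to 6 dp
step 0: x = -1.0000, y = -1.0000, dx/dtau = -1.0000, dy/dtau = 2.0000
step 1:
  k1: at (x, y) = (-1.000000, -1.000000), (dx/dtau, dy/dtau) = (-1.000000, 2.000000); Gamma_xxx = 0.000000, Gamma_xxy = 0.000000, Gamma_xyy = 0.000000, Gamma_yxx = 0.000000, Gamma_yxy = 0.000000, Gamma_yyy = 0.000000; k1 = (-1.000000, 2.000000, 0.000000, 0.000000)
  k2: at (x, y) = (-1.025000, -0.950000), (dx/dtau, dy/dtau) = (-1.000000, 2.000000); Gamma_xxx = 0.000000, Gamma_xxy = 0.000000, Gamma_xyy = 0.000000, Gamma_yxx = 0.000000, Gamma_yxy = 0.000000, Gamma_yyy = 0.000000; k2 = (-1.000000, 2.000000, 0.000000, 0.000000)
  k3: at (x, y) = (-1.025000, -0.950000), (dx/dtau, dy/dtau) = (-1.000000, 2.000000); Gamma_xxx = 0.000000, Gamma_xxy = 0.000000, Gamma_xyy = 0.000000, Gamma_yxx = 0.000000, Gamma_yxy = 0.000000, Gamma_yyy = 0.000000; k3 = (-1.000000, 2.000000, 0.000000, 0.000000)
  k4: at (x, y) = (-1.050000, -0.900000), (dx/dtau, dy/dtau) = (-1.000000, 2.000000); Gamma_xxx = 0.000000, Gamma_xxy = 0.000000, Gamma_xyy = 0.000000, Gamma_yxx = 0.000000, Gamma_yxy = 0.000000, Gamma_yyy = 0.000000; k4 = (-1.000000, 2.000000, 0.000000, 0.000000)
  Y <- Y + (h/6)(k1 + 2k2 + 2k3 + k4): x = -1.0500, y = -0.9000, dx/dtau = -1.0000, dy/dtau = 2.0000
step 2:
  k1: at (x, y) = (-1.050000, -0.900000), (dx/dtau, dy/dtau) = (-1.000000, 2.000000); Gamma_xxx = 0.000000, Gamma_xxy = 0.000000, Gamma_xyy = 0.000000, Gamma_yxx = 0.000000, Gamma_yxy = 0.000000, Gamma_yyy = 0.000000; k1 = (-1.000000, 2.000000, 0.000000, 0.000000)
  k2: at (x, y) = (-1.075000, -0.850000), (dx/dtau, dy/dtau) = (-1.000000, 2.000000); Gamma_xxx = 0.000000, Gamma_xxy = 0.000000, Gamma_xyy = 0.000000, Gamma_yxx = 0.000000, Gamma_yxy = 0.000000, Gamma_yyy = 0.000000; k2 = (-1.000000, 2.000000, 0.000000, 0.000000)
  k3: at (x, y) = (-1.075000, -0.850000), (dx/dtau, dy/dtau) = (-1.000000, 2.000000); Gamma_xxx = 0.000000, Gamma_xxy = 0.000000, Gamma_xyy = 0.000000, Gamma_yxx = 0.000000, Gamma_yxy = 0.000000, Gamma_yyy = 0.000000; k3 = (-1.000000, 2.000000, 0.000000, 0.000000)
  k4: at (x, y) = (-1.100000, -0.800000), (dx/dtau, dy/dtau) = (-1.000000, 2.000000); Gamma_xxx = 0.000000, Gamma_xxy = 0.000000, Gamma_xyy = 0.000000, Gamma_yxx = 0.000000, Gamma_yxy = 0.000000, Gamma_yyy = 0.000000; k4 = (-1.000000, 2.000000, 0.000000, 0.000000)
  Y <- Y + (h/6)(k1 + 2k2 + 2k3 + k4): x = -1.1000, y = -0.8000, dx/dtau = -1.0000, dy/dtau = 2.0000
step 3:
  k1: at (x, y) = (-1.100000, -0.800000), (dx/dtau, dy/dtau) = (-1.000000, 2.000000); Gamma_xxx = 0.000000, Gamma_xxy = 0.000000, Gamma_xyy = 0.000000, Gamma_yxx = 0.000000, Gamma_yxy = 0.000000, Gamma_yyy = 0.000000; k1 = (-1.000000, 2.000000, 0.000000, 0.000000)
  k2: at (x, y) = (-1.125000, -0.750000), (dx/dtau, dy/dtau) = (-1.000000, 2.000000); Gamma_xxx = 0.000000, Gamma_xxy = 0.000000, Gamma_xyy = 0.000000, Gamma_yxx = 0.000000, Gamma_yxy = 0.000000, Gamma_yyy = 0.000000; k2 = (-1.000000, 2.000000, 0.000000, 0.000000)
  k3: at (x, y) = (-1.125000, -0.750000), (dx/dtau, dy/dtau) = (-1.000000, 2.000000); Gamma_xxx = 0.000000, Gamma_xxy = 0.000000, Gamma_xyy = 0.000000, Gamma_yxx = 0.000000, Gamma_yxy = 0.000000, Gamma_yyy = 0.000000; k3 = (-1.000000, 2.000000, 0.000000, 0.000000)
  k4: at (x, y) = (-1.150000, -0.700000), (dx/dtau, dy/dtau) = (-1.000000, 2.000000); Gamma_xxx = 0.000000, Gamma_xxy = 0.000000, Gamma_xyy = 0.000000, Gamma_yxx = 0.000000, Gamma_yxy = 0.000000, Gamma_yyy = 0.000000; k4 = (-1.000000, 2.000000, 0.000000, 0.000000)
  Y <- Y + (h/6)(k1 + 2k2 + 2k3 + k4): x = -1.1500, y = -0.7000, dx/dtau = -1.0000, dy/dtau = 2.0000

Answer: x = -1.1500, y = -0.7000, dx/dtau = -1.0000, dy/dtau = 2.0000


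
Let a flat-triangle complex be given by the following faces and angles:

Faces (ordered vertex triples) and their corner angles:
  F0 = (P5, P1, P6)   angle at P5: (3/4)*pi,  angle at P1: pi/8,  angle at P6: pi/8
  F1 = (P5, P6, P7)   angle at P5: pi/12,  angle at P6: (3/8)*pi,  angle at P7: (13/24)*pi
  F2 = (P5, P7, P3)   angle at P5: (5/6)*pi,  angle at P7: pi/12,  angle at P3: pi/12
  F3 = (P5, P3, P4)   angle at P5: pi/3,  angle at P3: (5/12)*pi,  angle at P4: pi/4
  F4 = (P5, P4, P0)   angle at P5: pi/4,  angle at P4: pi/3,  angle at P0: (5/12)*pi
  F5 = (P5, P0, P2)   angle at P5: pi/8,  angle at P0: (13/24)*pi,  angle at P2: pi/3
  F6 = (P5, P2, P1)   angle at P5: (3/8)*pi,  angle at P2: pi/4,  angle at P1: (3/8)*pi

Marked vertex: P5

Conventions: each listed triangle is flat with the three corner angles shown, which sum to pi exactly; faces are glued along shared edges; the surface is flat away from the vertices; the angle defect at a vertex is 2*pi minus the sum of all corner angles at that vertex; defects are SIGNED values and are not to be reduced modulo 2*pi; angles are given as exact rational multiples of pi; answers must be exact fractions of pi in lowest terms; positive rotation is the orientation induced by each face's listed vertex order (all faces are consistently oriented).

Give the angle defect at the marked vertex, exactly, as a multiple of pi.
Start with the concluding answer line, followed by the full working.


Answer: defect(P5) = (-3/4)*pi

Sum of corner angles at P5: (11/4)*pi
defect = 2*pi - (11/4)*pi


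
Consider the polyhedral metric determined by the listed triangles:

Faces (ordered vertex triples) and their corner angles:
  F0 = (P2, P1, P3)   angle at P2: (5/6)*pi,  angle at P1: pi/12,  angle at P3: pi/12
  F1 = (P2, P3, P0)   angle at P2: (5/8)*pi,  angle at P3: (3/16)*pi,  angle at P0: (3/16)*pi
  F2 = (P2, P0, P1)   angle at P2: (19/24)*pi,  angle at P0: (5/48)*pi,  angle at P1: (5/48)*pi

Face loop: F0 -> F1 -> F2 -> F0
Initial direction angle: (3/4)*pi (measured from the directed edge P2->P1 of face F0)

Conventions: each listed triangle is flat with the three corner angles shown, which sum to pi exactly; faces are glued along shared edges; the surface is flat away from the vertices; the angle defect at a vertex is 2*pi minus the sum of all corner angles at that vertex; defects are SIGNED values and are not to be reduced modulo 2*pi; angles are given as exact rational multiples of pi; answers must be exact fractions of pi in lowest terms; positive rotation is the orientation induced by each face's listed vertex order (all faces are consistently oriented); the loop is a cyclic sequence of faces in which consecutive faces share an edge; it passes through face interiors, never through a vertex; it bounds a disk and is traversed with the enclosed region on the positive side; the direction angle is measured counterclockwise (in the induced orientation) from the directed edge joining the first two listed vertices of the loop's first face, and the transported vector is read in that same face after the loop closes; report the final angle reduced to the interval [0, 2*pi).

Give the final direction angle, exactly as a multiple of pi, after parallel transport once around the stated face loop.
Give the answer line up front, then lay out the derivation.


Answer: final direction angle = pi/2

enclosed vertex P2: corner angles sum to (9/4)*pi, defect = 2*pi - (9/4)*pi = -pi/4
by Gauss-Bonnet the loop rotates the vector by the enclosed defect sum (positive orientation, mod 2*pi)
final angle = (3/4)*pi - pi/4 = pi/2 (mod 2*pi)


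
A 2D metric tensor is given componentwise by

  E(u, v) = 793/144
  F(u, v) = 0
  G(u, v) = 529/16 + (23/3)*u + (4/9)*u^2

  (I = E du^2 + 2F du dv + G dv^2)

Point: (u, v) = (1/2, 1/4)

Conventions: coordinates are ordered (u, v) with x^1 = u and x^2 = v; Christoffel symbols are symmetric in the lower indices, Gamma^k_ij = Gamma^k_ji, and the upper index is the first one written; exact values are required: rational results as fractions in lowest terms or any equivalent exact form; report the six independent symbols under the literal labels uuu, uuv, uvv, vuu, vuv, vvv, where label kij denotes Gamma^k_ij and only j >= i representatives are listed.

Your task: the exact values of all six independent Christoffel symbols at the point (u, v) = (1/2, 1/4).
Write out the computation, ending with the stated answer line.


E = 793/144, F = 0, G = 5329/144 at the point
E_u = 0, E_v = 0, F_u = 0, F_v = 0, G_u = 73/9, G_v = 0
EG - F^2 = 4225897/20736;  g^inv = (20736/4225897) * [[5329/144, 0], [0, 793/144]]
first-kind symbols [ij,l] = (1/2)(d_i g_jl + d_j g_il - d_l g_ij): [uu,u] = E_u/2 = 0, [uu,v] = F_u - E_v/2 = 0, [uv,u] = E_v/2 = 0, [uv,v] = G_u/2 = 73/18, [vv,u] = F_v - G_u/2 = -73/18, [vv,v] = G_v/2 = 0
Gamma^u_ij = (G*[ij,u] - F*[ij,v])/(EG - F^2), Gamma^v_ij = (E*[ij,v] - F*[ij,u])/(EG - F^2)

Answer: Gamma_uuu = 0, Gamma_uuv = 0, Gamma_uvv = -584/793, Gamma_vuu = 0, Gamma_vuv = 8/73, Gamma_vvv = 0
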